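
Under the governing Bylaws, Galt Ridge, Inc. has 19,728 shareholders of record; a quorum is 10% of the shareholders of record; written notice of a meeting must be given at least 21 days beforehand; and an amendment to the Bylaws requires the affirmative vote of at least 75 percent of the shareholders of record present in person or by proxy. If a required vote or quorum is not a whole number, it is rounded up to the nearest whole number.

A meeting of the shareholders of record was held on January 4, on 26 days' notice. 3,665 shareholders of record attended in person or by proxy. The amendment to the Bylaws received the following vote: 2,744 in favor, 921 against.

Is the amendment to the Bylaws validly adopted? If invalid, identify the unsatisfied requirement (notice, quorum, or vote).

Invalid — vote requirement not satisfied.

Notice: 26 days given; 21 required. Satisfied.
Quorum: 10% of 19,728 = 1,972.80, rounded up to 1,973; 3,665 present. Satisfied.
Vote: requires three-fourths of those present (3,665); 3/4 of 3665 = 2748.75, rounded up to 2749, so 2,749 needed; 2,744 in favor. Not satisfied.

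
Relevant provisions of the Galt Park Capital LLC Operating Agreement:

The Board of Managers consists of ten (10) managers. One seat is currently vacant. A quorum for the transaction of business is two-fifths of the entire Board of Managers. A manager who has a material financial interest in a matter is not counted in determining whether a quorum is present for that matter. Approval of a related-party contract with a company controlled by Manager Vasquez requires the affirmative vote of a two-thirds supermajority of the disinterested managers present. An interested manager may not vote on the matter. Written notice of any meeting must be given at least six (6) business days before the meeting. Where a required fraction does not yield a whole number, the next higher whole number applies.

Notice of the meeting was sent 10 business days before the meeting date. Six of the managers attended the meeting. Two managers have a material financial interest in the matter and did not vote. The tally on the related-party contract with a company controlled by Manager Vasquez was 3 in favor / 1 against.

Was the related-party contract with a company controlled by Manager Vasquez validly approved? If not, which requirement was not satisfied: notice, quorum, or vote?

Valid — all requirements satisfied.

Notice: 10 business days given; 6 required (10 ≥ 6). Satisfied.
Quorum: 6 present, but the 2 interested managers do not count, leaving 4. Quorum is 4. Satisfied.
Vote: the related-party contract with a company controlled by Manager Vasquez requires two-thirds of the disinterested managers present (6 − 2 = 4). 2/3 of 4 = 2.67, rounded up to 3, so 3 affirmative votes are needed; 3 voted in favor. Satisfied.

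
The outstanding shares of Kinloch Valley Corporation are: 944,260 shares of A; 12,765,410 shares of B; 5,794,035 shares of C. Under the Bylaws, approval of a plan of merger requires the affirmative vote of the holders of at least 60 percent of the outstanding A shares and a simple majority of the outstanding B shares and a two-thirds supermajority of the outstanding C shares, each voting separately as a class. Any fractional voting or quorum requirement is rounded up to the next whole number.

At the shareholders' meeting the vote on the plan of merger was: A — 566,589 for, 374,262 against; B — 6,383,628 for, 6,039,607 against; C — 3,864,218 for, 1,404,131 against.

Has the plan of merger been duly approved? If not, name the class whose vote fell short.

Approved — every class gave the required vote.

A: 3/5 of 944260 = 566556; 566,556 required, 566,589 in favor — approved.
B: a majority of 12765410 is 6382706; 6,382,706 required, 6,383,628 in favor — approved.
C: 2/3 of 5794035 = 3862690; 3,862,690 required, 3,864,218 in favor — approved.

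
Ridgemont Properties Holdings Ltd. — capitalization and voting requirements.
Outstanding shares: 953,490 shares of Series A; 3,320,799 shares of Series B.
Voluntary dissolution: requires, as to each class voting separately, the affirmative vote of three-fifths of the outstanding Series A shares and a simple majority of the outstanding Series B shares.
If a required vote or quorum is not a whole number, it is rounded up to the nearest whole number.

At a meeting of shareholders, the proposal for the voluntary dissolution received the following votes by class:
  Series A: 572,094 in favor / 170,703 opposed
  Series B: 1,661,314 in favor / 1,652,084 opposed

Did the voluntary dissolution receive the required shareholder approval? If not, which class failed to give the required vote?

Approved — every class gave the required vote.

Series A: 3/5 of 953490 = 572094; 572,094 required, 572,094 in favor — approved.
Series B: a majority of 3320799 is 1660400; 1,660,400 required, 1,661,314 in favor — approved.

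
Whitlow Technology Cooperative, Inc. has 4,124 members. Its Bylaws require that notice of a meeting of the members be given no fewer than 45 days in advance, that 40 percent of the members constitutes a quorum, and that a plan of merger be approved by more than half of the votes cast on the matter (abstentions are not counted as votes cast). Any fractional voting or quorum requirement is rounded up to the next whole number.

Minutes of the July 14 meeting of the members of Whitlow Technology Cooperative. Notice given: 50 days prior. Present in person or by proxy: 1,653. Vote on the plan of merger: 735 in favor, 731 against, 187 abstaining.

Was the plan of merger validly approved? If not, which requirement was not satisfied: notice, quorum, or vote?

Notice: 50 days given; 45 required. Satisfied.
Quorum: 40% of 4,124 = 1,649.60, rounded up to 1,650; 1,653 present. Satisfied.
Vote: requires a majority of the votes cast (1,653 − 187 abstaining = 1,466); a majority of 1466 is 734, so 734 needed; 735 in favor. Satisfied.

Valid — all requirements satisfied.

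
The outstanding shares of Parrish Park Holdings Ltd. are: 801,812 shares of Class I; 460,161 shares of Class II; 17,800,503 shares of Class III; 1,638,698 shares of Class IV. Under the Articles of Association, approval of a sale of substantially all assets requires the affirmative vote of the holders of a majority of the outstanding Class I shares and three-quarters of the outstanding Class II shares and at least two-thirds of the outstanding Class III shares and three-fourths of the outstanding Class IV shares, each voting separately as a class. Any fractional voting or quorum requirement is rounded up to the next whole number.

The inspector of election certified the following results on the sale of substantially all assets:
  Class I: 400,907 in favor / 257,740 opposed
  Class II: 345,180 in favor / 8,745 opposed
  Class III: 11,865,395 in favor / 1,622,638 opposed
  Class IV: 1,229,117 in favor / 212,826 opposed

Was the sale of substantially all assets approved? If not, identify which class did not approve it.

Class I: a majority of 801812 is 400907; 400,907 required, 400,907 in favor — approved.
Class II: 3/4 of 460161 = 345120.75, rounded up to 345121; 345,121 required, 345,180 in favor — approved.
Class III: 2/3 of 17800503 = 11867002; 11,867,002 required, 11,865,395 in favor — not approved.
Class IV: 3/4 of 1638698 = 1229023.50, rounded up to 1229024; 1,229,024 required, 1,229,117 in favor — approved.

Not approved — the Class III shares did not give the required vote.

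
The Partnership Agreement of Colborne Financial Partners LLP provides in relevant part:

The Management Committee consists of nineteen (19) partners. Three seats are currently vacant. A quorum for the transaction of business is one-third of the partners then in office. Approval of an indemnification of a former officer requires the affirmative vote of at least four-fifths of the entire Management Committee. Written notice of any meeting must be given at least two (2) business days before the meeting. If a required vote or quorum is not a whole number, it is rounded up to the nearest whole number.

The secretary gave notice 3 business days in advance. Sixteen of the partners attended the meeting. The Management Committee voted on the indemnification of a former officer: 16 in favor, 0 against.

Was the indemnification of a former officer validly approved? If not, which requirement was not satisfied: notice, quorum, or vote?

Valid — all requirements satisfied.

Notice: 3 business days given; 2 required (3 ≥ 2). Satisfied.
Quorum: 16 present; quorum is 6. Satisfied.
Vote: the indemnification of a former officer requires four-fifths of the entire Management Committee (19). 4/5 of 19 = 15.20, rounded up to 16, so 16 affirmative votes are needed; 16 voted in favor. Satisfied.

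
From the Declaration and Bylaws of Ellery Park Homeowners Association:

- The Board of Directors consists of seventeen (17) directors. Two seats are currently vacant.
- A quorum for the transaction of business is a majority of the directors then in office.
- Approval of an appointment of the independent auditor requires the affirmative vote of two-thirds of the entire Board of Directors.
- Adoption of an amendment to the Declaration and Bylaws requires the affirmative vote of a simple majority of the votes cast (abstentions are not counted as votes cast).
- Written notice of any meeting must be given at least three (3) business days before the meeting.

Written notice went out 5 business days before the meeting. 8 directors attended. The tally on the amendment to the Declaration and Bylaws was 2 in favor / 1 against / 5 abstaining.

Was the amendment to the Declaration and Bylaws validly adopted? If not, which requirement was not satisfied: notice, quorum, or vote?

Valid — all requirements satisfied.

Notice: 5 business days given; 3 required (5 ≥ 3). Satisfied.
Quorum: 8 present; quorum is 8. Satisfied.
Vote: the amendment to the Declaration and Bylaws requires a majority of the votes cast (8 present − 5 abstaining = 3). A majority of 3 is 2, so 2 affirmative votes are needed; 2 voted in favor. Satisfied.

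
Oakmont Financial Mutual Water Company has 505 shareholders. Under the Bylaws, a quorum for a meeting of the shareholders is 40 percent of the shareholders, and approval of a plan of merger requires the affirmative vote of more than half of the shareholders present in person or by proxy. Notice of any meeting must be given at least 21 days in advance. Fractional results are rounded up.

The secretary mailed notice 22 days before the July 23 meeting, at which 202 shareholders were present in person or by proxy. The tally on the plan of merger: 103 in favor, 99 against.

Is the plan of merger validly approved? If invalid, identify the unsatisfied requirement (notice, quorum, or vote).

Notice: 22 days given; 21 required. Satisfied.
Quorum: 40% of 505 = 202; 202 present. Satisfied.
Vote: requires a majority of those present (202); a majority of 202 is 102, so 102 needed; 103 in favor. Satisfied.

Valid — all requirements satisfied.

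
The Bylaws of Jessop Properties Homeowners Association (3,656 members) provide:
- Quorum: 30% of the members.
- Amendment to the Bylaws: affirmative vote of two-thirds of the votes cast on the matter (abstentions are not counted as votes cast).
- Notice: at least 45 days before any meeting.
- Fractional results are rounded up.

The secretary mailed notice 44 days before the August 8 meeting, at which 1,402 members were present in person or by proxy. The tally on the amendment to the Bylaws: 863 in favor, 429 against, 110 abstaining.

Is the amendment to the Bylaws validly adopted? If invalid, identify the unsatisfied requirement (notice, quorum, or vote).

Notice: 44 days given; 45 required. Not satisfied.
Quorum: 30% of 3,656 = 1,096.80, rounded up to 1,097; 1,402 present. Satisfied.
Vote: requires two-thirds of the votes cast (1,402 − 110 abstaining = 1,292); 2/3 of 1292 = 861.33, rounded up to 862, so 862 needed; 863 in favor. Satisfied.

Invalid — notice requirement not satisfied.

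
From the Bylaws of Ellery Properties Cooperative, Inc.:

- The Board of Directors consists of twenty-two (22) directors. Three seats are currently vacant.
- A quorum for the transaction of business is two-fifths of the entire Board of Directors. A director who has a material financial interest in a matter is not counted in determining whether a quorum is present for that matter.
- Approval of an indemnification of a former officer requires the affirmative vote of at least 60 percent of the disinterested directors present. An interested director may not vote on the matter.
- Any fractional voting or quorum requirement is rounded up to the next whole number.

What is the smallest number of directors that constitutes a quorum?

9

2/5 of 22 = 8.80, rounded up to 9.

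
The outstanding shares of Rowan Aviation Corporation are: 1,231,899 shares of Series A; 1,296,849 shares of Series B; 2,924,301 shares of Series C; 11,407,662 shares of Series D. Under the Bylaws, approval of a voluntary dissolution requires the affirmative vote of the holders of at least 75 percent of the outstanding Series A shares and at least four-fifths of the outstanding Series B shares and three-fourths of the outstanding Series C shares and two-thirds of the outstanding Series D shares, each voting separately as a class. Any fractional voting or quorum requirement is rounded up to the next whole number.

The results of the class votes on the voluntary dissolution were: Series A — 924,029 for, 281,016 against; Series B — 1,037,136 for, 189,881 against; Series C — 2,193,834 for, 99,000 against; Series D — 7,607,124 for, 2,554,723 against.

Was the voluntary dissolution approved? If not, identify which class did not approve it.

Not approved — the Series B shares did not give the required vote.

Series A: 3/4 of 1231899 = 923924.25, rounded up to 923925; 923,925 required, 924,029 in favor — approved.
Series B: 4/5 of 1296849 = 1037479.20, rounded up to 1037480; 1,037,480 required, 1,037,136 in favor — not approved.
Series C: 3/4 of 2924301 = 2193225.75, rounded up to 2193226; 2,193,226 required, 2,193,834 in favor — approved.
Series D: 2/3 of 11407662 = 7605108; 7,605,108 required, 7,607,124 in favor — approved.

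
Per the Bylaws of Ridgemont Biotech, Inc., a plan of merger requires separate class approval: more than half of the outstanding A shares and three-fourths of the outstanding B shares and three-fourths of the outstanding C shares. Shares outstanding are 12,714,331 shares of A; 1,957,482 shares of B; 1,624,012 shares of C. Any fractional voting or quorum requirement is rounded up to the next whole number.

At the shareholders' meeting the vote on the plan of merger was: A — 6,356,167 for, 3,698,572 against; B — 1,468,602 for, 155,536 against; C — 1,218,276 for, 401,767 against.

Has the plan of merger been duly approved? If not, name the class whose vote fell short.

Not approved — the A shares did not give the required vote.

A: a majority of 12714331 is 6357166; 6,357,166 required, 6,356,167 in favor — not approved.
B: 3/4 of 1957482 = 1468111.50, rounded up to 1468112; 1,468,112 required, 1,468,602 in favor — approved.
C: 3/4 of 1624012 = 1218009; 1,218,009 required, 1,218,276 in favor — approved.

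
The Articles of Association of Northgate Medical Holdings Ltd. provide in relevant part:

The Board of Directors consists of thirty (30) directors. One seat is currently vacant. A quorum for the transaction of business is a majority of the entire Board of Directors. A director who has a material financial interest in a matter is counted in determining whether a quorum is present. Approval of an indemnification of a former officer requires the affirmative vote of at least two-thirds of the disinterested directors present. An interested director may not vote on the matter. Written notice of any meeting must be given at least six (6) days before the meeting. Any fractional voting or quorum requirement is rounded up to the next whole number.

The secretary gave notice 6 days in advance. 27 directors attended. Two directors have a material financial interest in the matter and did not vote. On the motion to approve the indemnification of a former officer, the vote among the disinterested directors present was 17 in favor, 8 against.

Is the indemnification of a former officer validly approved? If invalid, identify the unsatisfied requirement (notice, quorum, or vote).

Notice: 6 days given; 6 required (6 ≥ 6). Satisfied.
Quorum: 27 present (interested directors count toward quorum); quorum is 16. Satisfied.
Vote: the indemnification of a former officer requires two-thirds of the disinterested directors present (27 − 2 = 25). 2/3 of 25 = 16.67, rounded up to 17, so 17 affirmative votes are needed; 17 voted in favor. Satisfied.

Valid — all requirements satisfied.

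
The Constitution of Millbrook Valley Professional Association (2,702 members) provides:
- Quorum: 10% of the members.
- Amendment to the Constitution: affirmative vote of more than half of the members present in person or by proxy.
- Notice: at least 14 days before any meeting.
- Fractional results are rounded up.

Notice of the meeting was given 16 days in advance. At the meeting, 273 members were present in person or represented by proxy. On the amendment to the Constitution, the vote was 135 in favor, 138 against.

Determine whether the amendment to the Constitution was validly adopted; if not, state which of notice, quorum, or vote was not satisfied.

Notice: 16 days given; 14 required. Satisfied.
Quorum: 10% of 2,702 = 270.20, rounded up to 271; 273 present. Satisfied.
Vote: requires a majority of those present (273); a majority of 273 is 137, so 137 needed; 135 in favor. Not satisfied.

Invalid — vote requirement not satisfied.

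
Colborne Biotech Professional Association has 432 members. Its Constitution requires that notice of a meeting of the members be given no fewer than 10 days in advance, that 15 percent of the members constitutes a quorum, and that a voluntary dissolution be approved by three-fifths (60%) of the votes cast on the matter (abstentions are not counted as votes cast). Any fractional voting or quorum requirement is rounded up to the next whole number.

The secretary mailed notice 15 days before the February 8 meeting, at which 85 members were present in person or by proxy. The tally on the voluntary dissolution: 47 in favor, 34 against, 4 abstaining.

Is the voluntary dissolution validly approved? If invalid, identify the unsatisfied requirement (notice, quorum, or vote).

Notice: 15 days given; 10 required. Satisfied.
Quorum: 15% of 432 = 64.80, rounded up to 65; 85 present. Satisfied.
Vote: requires three-fifths of the votes cast (85 − 4 abstaining = 81); 3/5 of 81 = 48.60, rounded up to 49, so 49 needed; 47 in favor. Not satisfied.

Invalid — vote requirement not satisfied.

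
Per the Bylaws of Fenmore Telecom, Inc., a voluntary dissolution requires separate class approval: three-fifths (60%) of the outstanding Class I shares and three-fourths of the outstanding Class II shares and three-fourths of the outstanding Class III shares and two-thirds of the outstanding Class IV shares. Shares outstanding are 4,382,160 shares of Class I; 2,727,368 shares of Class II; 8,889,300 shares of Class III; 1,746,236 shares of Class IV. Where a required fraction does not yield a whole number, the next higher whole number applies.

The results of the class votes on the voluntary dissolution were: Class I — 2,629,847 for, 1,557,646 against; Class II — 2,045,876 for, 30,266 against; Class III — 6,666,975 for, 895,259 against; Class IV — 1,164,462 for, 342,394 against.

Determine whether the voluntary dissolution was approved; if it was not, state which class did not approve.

Class I: 3/5 of 4382160 = 2629296; 2,629,296 required, 2,629,847 in favor — approved.
Class II: 3/4 of 2727368 = 2045526; 2,045,526 required, 2,045,876 in favor — approved.
Class III: 3/4 of 8889300 = 6666975; 6,666,975 required, 6,666,975 in favor — approved.
Class IV: 2/3 of 1746236 = 1164157.33, rounded up to 1164158; 1,164,158 required, 1,164,462 in favor — approved.

Approved — every class gave the required vote.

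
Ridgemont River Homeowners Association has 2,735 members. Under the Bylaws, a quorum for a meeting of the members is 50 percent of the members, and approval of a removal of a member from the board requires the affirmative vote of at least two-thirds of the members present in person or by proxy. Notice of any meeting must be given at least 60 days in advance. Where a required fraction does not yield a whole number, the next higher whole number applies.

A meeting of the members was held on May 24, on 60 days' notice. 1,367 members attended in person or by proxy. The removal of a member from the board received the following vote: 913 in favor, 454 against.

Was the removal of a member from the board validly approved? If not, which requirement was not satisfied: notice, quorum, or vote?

Notice: 60 days given; 60 required. Satisfied.
Quorum: 50% of 2,735 = 1,367.50, rounded up to 1,368; 1,367 present. Not satisfied.
Vote: requires two-thirds of those present (1,367); 2/3 of 1367 = 911.33, rounded up to 912, so 912 needed; 913 in favor. Satisfied.

Invalid — quorum requirement not satisfied.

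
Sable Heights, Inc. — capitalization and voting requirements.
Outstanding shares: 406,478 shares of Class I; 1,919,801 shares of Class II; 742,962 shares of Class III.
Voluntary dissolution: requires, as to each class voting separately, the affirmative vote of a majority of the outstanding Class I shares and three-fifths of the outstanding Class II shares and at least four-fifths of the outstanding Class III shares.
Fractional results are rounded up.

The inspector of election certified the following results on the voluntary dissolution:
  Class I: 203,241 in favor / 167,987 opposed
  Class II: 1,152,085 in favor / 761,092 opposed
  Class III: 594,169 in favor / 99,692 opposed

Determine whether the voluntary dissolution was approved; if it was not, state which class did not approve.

Not approved — the Class III shares did not give the required vote.

Class I: a majority of 406478 is 203240; 203,240 required, 203,241 in favor — approved.
Class II: 3/5 of 1919801 = 1151880.60, rounded up to 1151881; 1,151,881 required, 1,152,085 in favor — approved.
Class III: 4/5 of 742962 = 594369.60, rounded up to 594370; 594,370 required, 594,169 in favor — not approved.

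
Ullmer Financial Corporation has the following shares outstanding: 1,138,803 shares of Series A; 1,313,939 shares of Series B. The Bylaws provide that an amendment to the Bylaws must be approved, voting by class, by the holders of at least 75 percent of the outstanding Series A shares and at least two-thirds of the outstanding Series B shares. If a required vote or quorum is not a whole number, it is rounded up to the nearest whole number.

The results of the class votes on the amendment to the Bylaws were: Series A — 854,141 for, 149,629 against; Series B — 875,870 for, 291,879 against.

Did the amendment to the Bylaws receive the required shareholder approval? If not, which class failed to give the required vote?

Not approved — the Series B shares did not give the required vote.

Series A: 3/4 of 1138803 = 854102.25, rounded up to 854103; 854,103 required, 854,141 in favor — approved.
Series B: 2/3 of 1313939 = 875959.33, rounded up to 875960; 875,960 required, 875,870 in favor — not approved.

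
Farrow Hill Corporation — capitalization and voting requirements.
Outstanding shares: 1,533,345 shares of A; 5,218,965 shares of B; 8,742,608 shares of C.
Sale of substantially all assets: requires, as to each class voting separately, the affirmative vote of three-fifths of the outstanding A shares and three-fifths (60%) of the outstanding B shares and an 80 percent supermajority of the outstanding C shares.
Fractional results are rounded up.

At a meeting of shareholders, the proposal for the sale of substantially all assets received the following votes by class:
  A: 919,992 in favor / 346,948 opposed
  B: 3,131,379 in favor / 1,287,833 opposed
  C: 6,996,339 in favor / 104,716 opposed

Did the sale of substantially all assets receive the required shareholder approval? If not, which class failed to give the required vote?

Not approved — the A shares did not give the required vote.

A: 3/5 of 1533345 = 920007; 920,007 required, 919,992 in favor — not approved.
B: 3/5 of 5218965 = 3131379; 3,131,379 required, 3,131,379 in favor — approved.
C: 4/5 of 8742608 = 6994086.40, rounded up to 6994087; 6,994,087 required, 6,996,339 in favor — approved.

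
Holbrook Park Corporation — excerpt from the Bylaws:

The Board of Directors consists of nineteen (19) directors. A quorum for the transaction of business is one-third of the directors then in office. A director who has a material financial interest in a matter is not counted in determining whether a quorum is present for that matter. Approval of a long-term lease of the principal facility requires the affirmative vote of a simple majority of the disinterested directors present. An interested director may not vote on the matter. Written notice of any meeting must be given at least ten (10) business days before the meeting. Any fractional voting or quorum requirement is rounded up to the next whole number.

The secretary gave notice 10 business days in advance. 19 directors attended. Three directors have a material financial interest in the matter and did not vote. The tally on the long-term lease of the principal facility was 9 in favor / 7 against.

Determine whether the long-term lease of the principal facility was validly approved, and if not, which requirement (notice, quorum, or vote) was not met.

Valid — all requirements satisfied.

Notice: 10 business days given; 10 required (10 ≥ 10). Satisfied.
Quorum: 19 present, but the 3 interested directors do not count, leaving 16. Quorum is 7. Satisfied.
Vote: the long-term lease of the principal facility requires a majority of the disinterested directors present (19 − 3 = 16). A majority of 16 is 9, so 9 affirmative votes are needed; 9 voted in favor. Satisfied.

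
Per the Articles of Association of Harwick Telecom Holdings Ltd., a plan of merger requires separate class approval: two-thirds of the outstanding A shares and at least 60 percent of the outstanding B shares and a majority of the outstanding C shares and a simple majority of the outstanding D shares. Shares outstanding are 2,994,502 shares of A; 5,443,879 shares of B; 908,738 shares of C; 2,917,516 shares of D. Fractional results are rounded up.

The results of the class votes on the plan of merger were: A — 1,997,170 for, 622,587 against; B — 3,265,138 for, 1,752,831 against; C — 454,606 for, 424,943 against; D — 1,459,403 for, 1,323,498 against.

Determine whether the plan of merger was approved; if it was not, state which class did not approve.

Not approved — the B shares did not give the required vote.

A: 2/3 of 2994502 = 1996334.67, rounded up to 1996335; 1,996,335 required, 1,997,170 in favor — approved.
B: 3/5 of 5443879 = 3266327.40, rounded up to 3266328; 3,266,328 required, 3,265,138 in favor — not approved.
C: a majority of 908738 is 454370; 454,370 required, 454,606 in favor — approved.
D: a majority of 2917516 is 1458759; 1,458,759 required, 1,459,403 in favor — approved.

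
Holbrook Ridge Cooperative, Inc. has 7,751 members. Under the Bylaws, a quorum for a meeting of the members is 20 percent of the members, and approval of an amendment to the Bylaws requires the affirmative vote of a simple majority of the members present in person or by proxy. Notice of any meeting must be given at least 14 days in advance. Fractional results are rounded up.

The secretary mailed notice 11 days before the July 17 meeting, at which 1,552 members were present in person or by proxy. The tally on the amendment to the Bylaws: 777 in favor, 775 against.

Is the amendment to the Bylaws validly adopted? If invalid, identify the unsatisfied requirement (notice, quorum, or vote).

Notice: 11 days given; 14 required. Not satisfied.
Quorum: 20% of 7,751 = 1,550.20, rounded up to 1,551; 1,552 present. Satisfied.
Vote: requires a majority of those present (1,552); a majority of 1552 is 777, so 777 needed; 777 in favor. Satisfied.

Invalid — notice requirement not satisfied.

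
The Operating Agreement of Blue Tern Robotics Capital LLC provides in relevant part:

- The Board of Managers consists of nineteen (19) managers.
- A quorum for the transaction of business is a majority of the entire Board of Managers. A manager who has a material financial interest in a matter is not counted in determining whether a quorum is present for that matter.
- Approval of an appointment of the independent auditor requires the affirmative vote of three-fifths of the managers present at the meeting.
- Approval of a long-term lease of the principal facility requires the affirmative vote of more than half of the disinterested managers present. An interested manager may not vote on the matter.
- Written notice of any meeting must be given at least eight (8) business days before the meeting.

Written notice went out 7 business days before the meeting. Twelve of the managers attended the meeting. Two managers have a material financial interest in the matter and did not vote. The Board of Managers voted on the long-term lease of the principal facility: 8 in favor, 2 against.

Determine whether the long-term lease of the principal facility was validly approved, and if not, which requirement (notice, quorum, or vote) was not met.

Invalid — notice requirement not satisfied.

Notice: 7 business days given; 8 required (7 < 8). Not satisfied.
Quorum: 12 present, but the 2 interested managers do not count, leaving 10. Quorum is 10. Satisfied.
Vote: the long-term lease of the principal facility requires a majority of the disinterested managers present (12 − 2 = 10). A majority of 10 is 6, so 6 affirmative votes are needed; 8 voted in favor. Satisfied.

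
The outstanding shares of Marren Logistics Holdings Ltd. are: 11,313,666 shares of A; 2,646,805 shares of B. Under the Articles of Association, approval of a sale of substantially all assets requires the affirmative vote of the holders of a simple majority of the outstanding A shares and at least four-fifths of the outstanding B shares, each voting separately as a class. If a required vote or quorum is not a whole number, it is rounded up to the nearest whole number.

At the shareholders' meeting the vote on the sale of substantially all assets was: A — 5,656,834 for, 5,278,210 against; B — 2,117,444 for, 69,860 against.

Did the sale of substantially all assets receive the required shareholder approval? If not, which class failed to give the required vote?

Approved — every class gave the required vote.

A: a majority of 11313666 is 5656834; 5,656,834 required, 5,656,834 in favor — approved.
B: 4/5 of 2646805 = 2117444; 2,117,444 required, 2,117,444 in favor — approved.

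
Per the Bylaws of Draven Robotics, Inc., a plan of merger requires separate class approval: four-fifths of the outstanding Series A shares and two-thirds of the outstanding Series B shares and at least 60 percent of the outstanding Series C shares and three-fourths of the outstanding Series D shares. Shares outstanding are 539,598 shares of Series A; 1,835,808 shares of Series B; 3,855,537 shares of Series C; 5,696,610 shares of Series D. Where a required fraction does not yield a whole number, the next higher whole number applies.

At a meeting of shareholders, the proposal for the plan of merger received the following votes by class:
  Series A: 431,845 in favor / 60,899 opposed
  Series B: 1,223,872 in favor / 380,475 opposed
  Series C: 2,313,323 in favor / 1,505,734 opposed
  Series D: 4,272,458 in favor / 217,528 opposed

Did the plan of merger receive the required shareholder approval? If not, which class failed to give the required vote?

Approved — every class gave the required vote.

Series A: 4/5 of 539598 = 431678.40, rounded up to 431679; 431,679 required, 431,845 in favor — approved.
Series B: 2/3 of 1835808 = 1223872; 1,223,872 required, 1,223,872 in favor — approved.
Series C: 3/5 of 3855537 = 2313322.20, rounded up to 2313323; 2,313,323 required, 2,313,323 in favor — approved.
Series D: 3/4 of 5696610 = 4272457.50, rounded up to 4272458; 4,272,458 required, 4,272,458 in favor — approved.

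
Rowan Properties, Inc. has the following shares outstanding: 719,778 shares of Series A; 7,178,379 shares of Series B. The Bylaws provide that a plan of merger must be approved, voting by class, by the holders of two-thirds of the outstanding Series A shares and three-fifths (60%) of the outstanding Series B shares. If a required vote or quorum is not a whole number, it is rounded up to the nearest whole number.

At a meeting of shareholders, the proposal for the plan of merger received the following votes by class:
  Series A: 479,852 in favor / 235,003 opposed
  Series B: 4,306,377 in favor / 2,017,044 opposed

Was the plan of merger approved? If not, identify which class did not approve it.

Not approved — the Series B shares did not give the required vote.

Series A: 2/3 of 719778 = 479852; 479,852 required, 479,852 in favor — approved.
Series B: 3/5 of 7178379 = 4307027.40, rounded up to 4307028; 4,307,028 required, 4,306,377 in favor — not approved.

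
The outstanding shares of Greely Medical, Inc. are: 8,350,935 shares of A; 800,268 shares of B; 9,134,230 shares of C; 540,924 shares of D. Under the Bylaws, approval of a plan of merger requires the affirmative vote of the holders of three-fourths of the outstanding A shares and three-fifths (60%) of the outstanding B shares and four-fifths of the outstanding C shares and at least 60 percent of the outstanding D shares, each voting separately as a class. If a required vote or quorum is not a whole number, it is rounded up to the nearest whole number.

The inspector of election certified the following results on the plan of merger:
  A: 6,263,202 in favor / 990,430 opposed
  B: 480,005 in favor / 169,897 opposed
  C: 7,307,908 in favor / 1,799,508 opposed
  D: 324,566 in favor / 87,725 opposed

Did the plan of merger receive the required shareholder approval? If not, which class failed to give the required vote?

Not approved — the B shares did not give the required vote.

A: 3/4 of 8350935 = 6263201.25, rounded up to 6263202; 6,263,202 required, 6,263,202 in favor — approved.
B: 3/5 of 800268 = 480160.80, rounded up to 480161; 480,161 required, 480,005 in favor — not approved.
C: 4/5 of 9134230 = 7307384; 7,307,384 required, 7,307,908 in favor — approved.
D: 3/5 of 540924 = 324554.40, rounded up to 324555; 324,555 required, 324,566 in favor — approved.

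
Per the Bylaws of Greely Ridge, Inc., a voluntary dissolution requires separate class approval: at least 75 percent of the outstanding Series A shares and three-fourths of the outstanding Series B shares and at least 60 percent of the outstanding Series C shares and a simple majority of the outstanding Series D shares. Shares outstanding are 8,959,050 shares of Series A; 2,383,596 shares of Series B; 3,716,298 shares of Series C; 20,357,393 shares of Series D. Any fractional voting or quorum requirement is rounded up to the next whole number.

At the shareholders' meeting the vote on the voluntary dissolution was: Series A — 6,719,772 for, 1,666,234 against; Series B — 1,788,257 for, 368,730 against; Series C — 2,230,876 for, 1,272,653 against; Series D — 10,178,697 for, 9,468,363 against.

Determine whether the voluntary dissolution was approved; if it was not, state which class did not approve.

Approved — every class gave the required vote.

Series A: 3/4 of 8959050 = 6719287.50, rounded up to 6719288; 6,719,288 required, 6,719,772 in favor — approved.
Series B: 3/4 of 2383596 = 1787697; 1,787,697 required, 1,788,257 in favor — approved.
Series C: 3/5 of 3716298 = 2229778.80, rounded up to 2229779; 2,229,779 required, 2,230,876 in favor — approved.
Series D: a majority of 20357393 is 10178697; 10,178,697 required, 10,178,697 in favor — approved.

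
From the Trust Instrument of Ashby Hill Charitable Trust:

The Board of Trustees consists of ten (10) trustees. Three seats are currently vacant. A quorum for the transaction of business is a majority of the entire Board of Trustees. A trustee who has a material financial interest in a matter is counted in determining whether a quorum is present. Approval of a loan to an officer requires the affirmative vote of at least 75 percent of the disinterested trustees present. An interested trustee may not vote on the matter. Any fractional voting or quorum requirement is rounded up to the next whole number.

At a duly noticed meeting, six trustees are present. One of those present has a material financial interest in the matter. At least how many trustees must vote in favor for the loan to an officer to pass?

4

The loan to an officer requires three-fourths of the disinterested trustees present (6 − 1 = 5).
3/4 of 5 = 3.75, rounded up to 4.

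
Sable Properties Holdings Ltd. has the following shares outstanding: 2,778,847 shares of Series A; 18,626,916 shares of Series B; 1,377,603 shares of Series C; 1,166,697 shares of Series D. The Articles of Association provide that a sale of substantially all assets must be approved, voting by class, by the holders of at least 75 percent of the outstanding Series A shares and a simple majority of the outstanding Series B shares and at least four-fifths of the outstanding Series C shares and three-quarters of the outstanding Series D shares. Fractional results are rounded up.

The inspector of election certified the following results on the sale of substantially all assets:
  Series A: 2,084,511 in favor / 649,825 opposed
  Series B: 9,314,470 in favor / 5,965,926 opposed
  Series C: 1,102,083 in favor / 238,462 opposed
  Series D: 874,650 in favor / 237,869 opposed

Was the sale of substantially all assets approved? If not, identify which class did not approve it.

Not approved — the Series D shares did not give the required vote.

Series A: 3/4 of 2778847 = 2084135.25, rounded up to 2084136; 2,084,136 required, 2,084,511 in favor — approved.
Series B: a majority of 18626916 is 9313459; 9,313,459 required, 9,314,470 in favor — approved.
Series C: 4/5 of 1377603 = 1102082.40, rounded up to 1102083; 1,102,083 required, 1,102,083 in favor — approved.
Series D: 3/4 of 1166697 = 875022.75, rounded up to 875023; 875,023 required, 874,650 in favor — not approved.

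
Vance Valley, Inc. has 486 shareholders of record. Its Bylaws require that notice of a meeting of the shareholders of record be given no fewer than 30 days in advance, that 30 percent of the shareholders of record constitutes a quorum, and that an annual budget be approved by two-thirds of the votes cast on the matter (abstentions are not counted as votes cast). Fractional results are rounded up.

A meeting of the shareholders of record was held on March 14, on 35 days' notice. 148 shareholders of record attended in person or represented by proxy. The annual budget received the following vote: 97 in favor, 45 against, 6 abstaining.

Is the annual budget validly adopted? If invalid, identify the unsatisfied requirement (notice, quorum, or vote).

Notice: 35 days given; 30 required. Satisfied.
Quorum: 30% of 486 = 145.80, rounded up to 146; 148 present. Satisfied.
Vote: requires two-thirds of the votes cast (148 − 6 abstaining = 142); 2/3 of 142 = 94.67, rounded up to 95, so 95 needed; 97 in favor. Satisfied.

Valid — all requirements satisfied.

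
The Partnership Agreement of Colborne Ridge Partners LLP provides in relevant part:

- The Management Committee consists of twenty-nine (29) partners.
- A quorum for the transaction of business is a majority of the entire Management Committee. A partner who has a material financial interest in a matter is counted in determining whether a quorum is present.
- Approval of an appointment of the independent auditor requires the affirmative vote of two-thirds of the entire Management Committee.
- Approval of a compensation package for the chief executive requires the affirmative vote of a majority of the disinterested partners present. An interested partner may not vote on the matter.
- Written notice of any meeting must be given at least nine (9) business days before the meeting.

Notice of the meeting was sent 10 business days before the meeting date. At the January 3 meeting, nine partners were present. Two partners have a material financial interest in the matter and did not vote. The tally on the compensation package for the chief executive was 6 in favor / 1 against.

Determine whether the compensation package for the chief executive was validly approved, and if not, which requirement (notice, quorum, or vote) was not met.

Notice: 10 business days given; 9 required (10 ≥ 9). Satisfied.
Quorum: 9 present (interested partners count toward quorum); quorum is 15. Not satisfied.
Vote: the compensation package for the chief executive requires a majority of the disinterested partners present (9 − 2 = 7). A majority of 7 is 4, so 4 affirmative votes are needed; 6 voted in favor. Satisfied. (Moot — without a quorum no business can be validly transacted.)

Invalid — quorum requirement not satisfied.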